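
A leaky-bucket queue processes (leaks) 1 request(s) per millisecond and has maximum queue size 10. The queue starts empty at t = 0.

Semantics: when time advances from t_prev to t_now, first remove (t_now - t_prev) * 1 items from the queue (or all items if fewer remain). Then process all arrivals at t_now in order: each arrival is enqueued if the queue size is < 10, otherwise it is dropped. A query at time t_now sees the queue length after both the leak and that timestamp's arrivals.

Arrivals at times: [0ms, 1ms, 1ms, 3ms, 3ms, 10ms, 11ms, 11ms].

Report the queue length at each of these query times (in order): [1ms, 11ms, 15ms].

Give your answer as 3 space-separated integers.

Answer: 2 2 0

Derivation:
Queue lengths at query times:
  query t=1ms: backlog = 2
  query t=11ms: backlog = 2
  query t=15ms: backlog = 0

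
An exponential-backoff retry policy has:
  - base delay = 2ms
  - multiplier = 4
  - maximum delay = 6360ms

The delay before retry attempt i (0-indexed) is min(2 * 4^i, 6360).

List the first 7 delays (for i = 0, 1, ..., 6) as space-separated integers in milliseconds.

Answer: 2 8 32 128 512 2048 6360

Derivation:
Computing each delay:
  i=0: min(2*4^0, 6360) = 2
  i=1: min(2*4^1, 6360) = 8
  i=2: min(2*4^2, 6360) = 32
  i=3: min(2*4^3, 6360) = 128
  i=4: min(2*4^4, 6360) = 512
  i=5: min(2*4^5, 6360) = 2048
  i=6: min(2*4^6, 6360) = 6360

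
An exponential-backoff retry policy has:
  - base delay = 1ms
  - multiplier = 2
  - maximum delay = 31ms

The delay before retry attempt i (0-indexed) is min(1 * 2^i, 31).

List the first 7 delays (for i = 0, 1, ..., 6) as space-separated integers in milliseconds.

Answer: 1 2 4 8 16 31 31

Derivation:
Computing each delay:
  i=0: min(1*2^0, 31) = 1
  i=1: min(1*2^1, 31) = 2
  i=2: min(1*2^2, 31) = 4
  i=3: min(1*2^3, 31) = 8
  i=4: min(1*2^4, 31) = 16
  i=5: min(1*2^5, 31) = 31
  i=6: min(1*2^6, 31) = 31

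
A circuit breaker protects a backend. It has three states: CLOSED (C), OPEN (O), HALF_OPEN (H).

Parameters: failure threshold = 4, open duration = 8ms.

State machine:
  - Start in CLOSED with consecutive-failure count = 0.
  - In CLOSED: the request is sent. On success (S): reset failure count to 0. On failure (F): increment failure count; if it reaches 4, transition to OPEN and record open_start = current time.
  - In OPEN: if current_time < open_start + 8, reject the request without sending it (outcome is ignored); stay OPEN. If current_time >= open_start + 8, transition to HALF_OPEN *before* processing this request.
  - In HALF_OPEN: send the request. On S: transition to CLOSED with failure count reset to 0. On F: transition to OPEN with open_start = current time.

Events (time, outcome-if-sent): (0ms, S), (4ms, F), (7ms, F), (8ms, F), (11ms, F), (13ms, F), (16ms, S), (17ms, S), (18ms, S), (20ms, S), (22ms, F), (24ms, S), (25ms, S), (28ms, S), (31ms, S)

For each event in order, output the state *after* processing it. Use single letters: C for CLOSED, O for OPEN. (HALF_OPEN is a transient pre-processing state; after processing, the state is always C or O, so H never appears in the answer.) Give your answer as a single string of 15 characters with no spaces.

State after each event:
  event#1 t=0ms outcome=S: state=CLOSED
  event#2 t=4ms outcome=F: state=CLOSED
  event#3 t=7ms outcome=F: state=CLOSED
  event#4 t=8ms outcome=F: state=CLOSED
  event#5 t=11ms outcome=F: state=OPEN
  event#6 t=13ms outcome=F: state=OPEN
  event#7 t=16ms outcome=S: state=OPEN
  event#8 t=17ms outcome=S: state=OPEN
  event#9 t=18ms outcome=S: state=OPEN
  event#10 t=20ms outcome=S: state=CLOSED
  event#11 t=22ms outcome=F: state=CLOSED
  event#12 t=24ms outcome=S: state=CLOSED
  event#13 t=25ms outcome=S: state=CLOSED
  event#14 t=28ms outcome=S: state=CLOSED
  event#15 t=31ms outcome=S: state=CLOSED

Answer: CCCCOOOOOCCCCCC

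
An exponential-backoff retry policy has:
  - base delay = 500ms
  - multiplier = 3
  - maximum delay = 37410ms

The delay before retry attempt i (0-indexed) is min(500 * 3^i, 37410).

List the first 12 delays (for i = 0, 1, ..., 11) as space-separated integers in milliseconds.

Computing each delay:
  i=0: min(500*3^0, 37410) = 500
  i=1: min(500*3^1, 37410) = 1500
  i=2: min(500*3^2, 37410) = 4500
  i=3: min(500*3^3, 37410) = 13500
  i=4: min(500*3^4, 37410) = 37410
  i=5: min(500*3^5, 37410) = 37410
  i=6: min(500*3^6, 37410) = 37410
  i=7: min(500*3^7, 37410) = 37410
  i=8: min(500*3^8, 37410) = 37410
  i=9: min(500*3^9, 37410) = 37410
  i=10: min(500*3^10, 37410) = 37410
  i=11: min(500*3^11, 37410) = 37410

Answer: 500 1500 4500 13500 37410 37410 37410 37410 37410 37410 37410 37410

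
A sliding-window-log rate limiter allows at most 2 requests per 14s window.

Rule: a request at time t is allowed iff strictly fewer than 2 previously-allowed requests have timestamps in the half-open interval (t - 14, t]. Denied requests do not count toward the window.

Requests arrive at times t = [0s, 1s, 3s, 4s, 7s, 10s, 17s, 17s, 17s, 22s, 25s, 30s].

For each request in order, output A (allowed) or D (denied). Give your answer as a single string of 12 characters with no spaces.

Answer: AADDDDAADDDD

Derivation:
Tracking allowed requests in the window:
  req#1 t=0s: ALLOW
  req#2 t=1s: ALLOW
  req#3 t=3s: DENY
  req#4 t=4s: DENY
  req#5 t=7s: DENY
  req#6 t=10s: DENY
  req#7 t=17s: ALLOW
  req#8 t=17s: ALLOW
  req#9 t=17s: DENY
  req#10 t=22s: DENY
  req#11 t=25s: DENY
  req#12 t=30s: DENY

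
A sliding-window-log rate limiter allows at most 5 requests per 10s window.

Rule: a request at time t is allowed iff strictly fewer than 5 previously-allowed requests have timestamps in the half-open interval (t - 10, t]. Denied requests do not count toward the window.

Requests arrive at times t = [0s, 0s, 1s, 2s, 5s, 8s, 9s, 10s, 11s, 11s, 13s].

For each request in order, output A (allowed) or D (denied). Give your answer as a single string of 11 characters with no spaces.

Answer: AAAAADDAAAA

Derivation:
Tracking allowed requests in the window:
  req#1 t=0s: ALLOW
  req#2 t=0s: ALLOW
  req#3 t=1s: ALLOW
  req#4 t=2s: ALLOW
  req#5 t=5s: ALLOW
  req#6 t=8s: DENY
  req#7 t=9s: DENY
  req#8 t=10s: ALLOW
  req#9 t=11s: ALLOW
  req#10 t=11s: ALLOW
  req#11 t=13s: ALLOW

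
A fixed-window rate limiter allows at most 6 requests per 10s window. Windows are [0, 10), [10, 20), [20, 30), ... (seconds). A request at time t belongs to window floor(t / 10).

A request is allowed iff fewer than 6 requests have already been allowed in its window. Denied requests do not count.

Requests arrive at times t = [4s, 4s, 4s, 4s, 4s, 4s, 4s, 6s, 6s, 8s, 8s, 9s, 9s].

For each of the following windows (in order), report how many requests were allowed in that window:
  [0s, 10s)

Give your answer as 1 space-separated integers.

Processing requests:
  req#1 t=4s (window 0): ALLOW
  req#2 t=4s (window 0): ALLOW
  req#3 t=4s (window 0): ALLOW
  req#4 t=4s (window 0): ALLOW
  req#5 t=4s (window 0): ALLOW
  req#6 t=4s (window 0): ALLOW
  req#7 t=4s (window 0): DENY
  req#8 t=6s (window 0): DENY
  req#9 t=6s (window 0): DENY
  req#10 t=8s (window 0): DENY
  req#11 t=8s (window 0): DENY
  req#12 t=9s (window 0): DENY
  req#13 t=9s (window 0): DENY

Allowed counts by window: 6

Answer: 6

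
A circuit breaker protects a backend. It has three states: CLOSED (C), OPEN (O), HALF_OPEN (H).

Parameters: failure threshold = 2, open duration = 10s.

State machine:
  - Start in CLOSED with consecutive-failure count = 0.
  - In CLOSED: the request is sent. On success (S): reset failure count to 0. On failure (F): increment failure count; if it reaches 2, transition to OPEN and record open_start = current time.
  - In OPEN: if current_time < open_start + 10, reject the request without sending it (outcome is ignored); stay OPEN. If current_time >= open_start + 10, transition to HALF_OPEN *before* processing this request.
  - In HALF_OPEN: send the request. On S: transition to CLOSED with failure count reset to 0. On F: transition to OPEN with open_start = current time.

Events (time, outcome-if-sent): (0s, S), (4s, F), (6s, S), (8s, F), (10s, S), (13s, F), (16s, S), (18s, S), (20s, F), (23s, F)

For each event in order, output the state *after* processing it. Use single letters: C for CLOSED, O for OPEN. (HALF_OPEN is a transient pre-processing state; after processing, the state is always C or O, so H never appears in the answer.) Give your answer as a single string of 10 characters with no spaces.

Answer: CCCCCCCCCO

Derivation:
State after each event:
  event#1 t=0s outcome=S: state=CLOSED
  event#2 t=4s outcome=F: state=CLOSED
  event#3 t=6s outcome=S: state=CLOSED
  event#4 t=8s outcome=F: state=CLOSED
  event#5 t=10s outcome=S: state=CLOSED
  event#6 t=13s outcome=F: state=CLOSED
  event#7 t=16s outcome=S: state=CLOSED
  event#8 t=18s outcome=S: state=CLOSED
  event#9 t=20s outcome=F: state=CLOSED
  event#10 t=23s outcome=F: state=OPEN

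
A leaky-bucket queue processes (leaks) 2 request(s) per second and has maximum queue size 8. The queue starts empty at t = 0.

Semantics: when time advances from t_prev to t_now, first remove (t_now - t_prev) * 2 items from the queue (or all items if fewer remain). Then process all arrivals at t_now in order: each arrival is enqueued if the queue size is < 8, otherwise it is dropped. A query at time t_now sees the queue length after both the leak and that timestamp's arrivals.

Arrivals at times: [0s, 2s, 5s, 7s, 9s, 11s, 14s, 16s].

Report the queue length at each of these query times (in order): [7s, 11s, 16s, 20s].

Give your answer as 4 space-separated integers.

Queue lengths at query times:
  query t=7s: backlog = 1
  query t=11s: backlog = 1
  query t=16s: backlog = 1
  query t=20s: backlog = 0

Answer: 1 1 1 0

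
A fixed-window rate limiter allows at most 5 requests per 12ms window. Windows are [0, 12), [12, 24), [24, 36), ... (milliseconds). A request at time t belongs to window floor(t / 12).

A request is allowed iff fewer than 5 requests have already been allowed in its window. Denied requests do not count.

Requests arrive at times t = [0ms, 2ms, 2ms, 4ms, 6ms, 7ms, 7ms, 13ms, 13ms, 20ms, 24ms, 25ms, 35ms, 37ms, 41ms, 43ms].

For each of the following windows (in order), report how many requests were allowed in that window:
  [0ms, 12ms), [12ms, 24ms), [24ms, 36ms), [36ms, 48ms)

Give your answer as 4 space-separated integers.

Answer: 5 3 3 3

Derivation:
Processing requests:
  req#1 t=0ms (window 0): ALLOW
  req#2 t=2ms (window 0): ALLOW
  req#3 t=2ms (window 0): ALLOW
  req#4 t=4ms (window 0): ALLOW
  req#5 t=6ms (window 0): ALLOW
  req#6 t=7ms (window 0): DENY
  req#7 t=7ms (window 0): DENY
  req#8 t=13ms (window 1): ALLOW
  req#9 t=13ms (window 1): ALLOW
  req#10 t=20ms (window 1): ALLOW
  req#11 t=24ms (window 2): ALLOW
  req#12 t=25ms (window 2): ALLOW
  req#13 t=35ms (window 2): ALLOW
  req#14 t=37ms (window 3): ALLOW
  req#15 t=41ms (window 3): ALLOW
  req#16 t=43ms (window 3): ALLOW

Allowed counts by window: 5 3 3 3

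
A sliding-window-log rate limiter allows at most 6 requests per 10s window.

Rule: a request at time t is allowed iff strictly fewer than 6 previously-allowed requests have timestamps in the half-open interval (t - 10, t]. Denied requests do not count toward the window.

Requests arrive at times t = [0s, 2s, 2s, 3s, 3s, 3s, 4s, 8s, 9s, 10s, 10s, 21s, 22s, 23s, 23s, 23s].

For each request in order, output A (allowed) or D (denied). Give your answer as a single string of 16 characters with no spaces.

Answer: AAAAAADDDADAAAAA

Derivation:
Tracking allowed requests in the window:
  req#1 t=0s: ALLOW
  req#2 t=2s: ALLOW
  req#3 t=2s: ALLOW
  req#4 t=3s: ALLOW
  req#5 t=3s: ALLOW
  req#6 t=3s: ALLOW
  req#7 t=4s: DENY
  req#8 t=8s: DENY
  req#9 t=9s: DENY
  req#10 t=10s: ALLOW
  req#11 t=10s: DENY
  req#12 t=21s: ALLOW
  req#13 t=22s: ALLOW
  req#14 t=23s: ALLOW
  req#15 t=23s: ALLOW
  req#16 t=23s: ALLOW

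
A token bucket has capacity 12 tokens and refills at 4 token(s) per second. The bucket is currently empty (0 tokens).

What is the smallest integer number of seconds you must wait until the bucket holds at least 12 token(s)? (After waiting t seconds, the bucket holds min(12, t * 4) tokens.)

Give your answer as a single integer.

Answer: 3

Derivation:
Need t * 4 >= 12, so t >= 12/4.
Smallest integer t = ceil(12/4) = 3.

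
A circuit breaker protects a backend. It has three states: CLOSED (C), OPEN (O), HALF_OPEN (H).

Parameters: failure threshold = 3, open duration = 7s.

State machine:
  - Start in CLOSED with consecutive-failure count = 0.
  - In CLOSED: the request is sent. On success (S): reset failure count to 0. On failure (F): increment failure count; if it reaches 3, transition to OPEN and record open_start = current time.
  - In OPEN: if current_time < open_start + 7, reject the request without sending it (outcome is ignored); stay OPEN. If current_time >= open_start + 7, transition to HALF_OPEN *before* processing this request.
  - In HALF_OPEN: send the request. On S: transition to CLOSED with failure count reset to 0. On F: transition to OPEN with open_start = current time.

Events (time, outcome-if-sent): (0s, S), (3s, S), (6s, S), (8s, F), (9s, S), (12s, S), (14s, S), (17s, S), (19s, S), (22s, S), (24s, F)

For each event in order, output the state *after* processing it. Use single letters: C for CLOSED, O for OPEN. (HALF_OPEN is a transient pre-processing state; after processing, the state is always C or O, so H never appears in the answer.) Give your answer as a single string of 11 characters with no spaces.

Answer: CCCCCCCCCCC

Derivation:
State after each event:
  event#1 t=0s outcome=S: state=CLOSED
  event#2 t=3s outcome=S: state=CLOSED
  event#3 t=6s outcome=S: state=CLOSED
  event#4 t=8s outcome=F: state=CLOSED
  event#5 t=9s outcome=S: state=CLOSED
  event#6 t=12s outcome=S: state=CLOSED
  event#7 t=14s outcome=S: state=CLOSED
  event#8 t=17s outcome=S: state=CLOSED
  event#9 t=19s outcome=S: state=CLOSED
  event#10 t=22s outcome=S: state=CLOSED
  event#11 t=24s outcome=F: state=CLOSED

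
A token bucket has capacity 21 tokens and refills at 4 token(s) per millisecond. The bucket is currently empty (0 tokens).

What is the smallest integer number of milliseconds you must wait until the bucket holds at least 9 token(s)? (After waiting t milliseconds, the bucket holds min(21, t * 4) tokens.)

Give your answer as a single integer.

Answer: 3

Derivation:
Need t * 4 >= 9, so t >= 9/4.
Smallest integer t = ceil(9/4) = 3.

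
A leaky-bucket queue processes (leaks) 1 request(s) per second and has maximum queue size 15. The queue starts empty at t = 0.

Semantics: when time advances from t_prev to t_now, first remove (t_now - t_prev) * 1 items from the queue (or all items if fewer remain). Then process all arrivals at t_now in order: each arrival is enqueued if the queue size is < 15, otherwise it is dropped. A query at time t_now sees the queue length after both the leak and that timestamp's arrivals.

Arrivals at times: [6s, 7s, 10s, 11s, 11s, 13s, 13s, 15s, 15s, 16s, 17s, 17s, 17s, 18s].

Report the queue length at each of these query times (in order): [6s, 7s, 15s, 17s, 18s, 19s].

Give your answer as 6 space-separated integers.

Queue lengths at query times:
  query t=6s: backlog = 1
  query t=7s: backlog = 1
  query t=15s: backlog = 2
  query t=17s: backlog = 4
  query t=18s: backlog = 4
  query t=19s: backlog = 3

Answer: 1 1 2 4 4 3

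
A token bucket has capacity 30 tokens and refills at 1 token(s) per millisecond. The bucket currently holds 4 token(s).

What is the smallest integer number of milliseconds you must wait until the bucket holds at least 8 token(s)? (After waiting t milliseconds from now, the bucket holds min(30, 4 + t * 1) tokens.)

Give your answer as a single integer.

Answer: 4

Derivation:
Need 4 + t * 1 >= 8, so t >= 4/1.
Smallest integer t = ceil(4/1) = 4.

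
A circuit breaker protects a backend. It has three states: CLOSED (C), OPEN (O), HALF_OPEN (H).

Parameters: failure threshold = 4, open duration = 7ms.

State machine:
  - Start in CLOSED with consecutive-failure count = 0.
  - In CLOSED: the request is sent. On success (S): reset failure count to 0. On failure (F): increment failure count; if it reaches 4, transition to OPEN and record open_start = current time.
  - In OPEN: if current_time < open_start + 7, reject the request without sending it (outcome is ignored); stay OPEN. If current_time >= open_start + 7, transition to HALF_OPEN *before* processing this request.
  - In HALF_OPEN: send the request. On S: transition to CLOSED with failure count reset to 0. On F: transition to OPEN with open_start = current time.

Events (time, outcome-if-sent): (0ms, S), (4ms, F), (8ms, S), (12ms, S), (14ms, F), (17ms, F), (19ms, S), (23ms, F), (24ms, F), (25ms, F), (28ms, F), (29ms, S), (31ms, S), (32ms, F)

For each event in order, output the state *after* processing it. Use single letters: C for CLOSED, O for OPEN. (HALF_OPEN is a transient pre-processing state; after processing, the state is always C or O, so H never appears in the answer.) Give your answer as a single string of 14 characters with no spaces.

State after each event:
  event#1 t=0ms outcome=S: state=CLOSED
  event#2 t=4ms outcome=F: state=CLOSED
  event#3 t=8ms outcome=S: state=CLOSED
  event#4 t=12ms outcome=S: state=CLOSED
  event#5 t=14ms outcome=F: state=CLOSED
  event#6 t=17ms outcome=F: state=CLOSED
  event#7 t=19ms outcome=S: state=CLOSED
  event#8 t=23ms outcome=F: state=CLOSED
  event#9 t=24ms outcome=F: state=CLOSED
  event#10 t=25ms outcome=F: state=CLOSED
  event#11 t=28ms outcome=F: state=OPEN
  event#12 t=29ms outcome=S: state=OPEN
  event#13 t=31ms outcome=S: state=OPEN
  event#14 t=32ms outcome=F: state=OPEN

Answer: CCCCCCCCCCOOOO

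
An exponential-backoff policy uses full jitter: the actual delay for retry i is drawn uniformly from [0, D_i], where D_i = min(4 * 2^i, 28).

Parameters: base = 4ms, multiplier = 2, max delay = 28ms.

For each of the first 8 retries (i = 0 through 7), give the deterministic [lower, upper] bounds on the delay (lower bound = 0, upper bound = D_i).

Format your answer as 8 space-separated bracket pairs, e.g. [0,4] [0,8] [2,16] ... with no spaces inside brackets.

Answer: [0,4] [0,8] [0,16] [0,28] [0,28] [0,28] [0,28] [0,28]

Derivation:
Computing bounds per retry:
  i=0: D_i=min(4*2^0,28)=4, bounds=[0,4]
  i=1: D_i=min(4*2^1,28)=8, bounds=[0,8]
  i=2: D_i=min(4*2^2,28)=16, bounds=[0,16]
  i=3: D_i=min(4*2^3,28)=28, bounds=[0,28]
  i=4: D_i=min(4*2^4,28)=28, bounds=[0,28]
  i=5: D_i=min(4*2^5,28)=28, bounds=[0,28]
  i=6: D_i=min(4*2^6,28)=28, bounds=[0,28]
  i=7: D_i=min(4*2^7,28)=28, bounds=[0,28]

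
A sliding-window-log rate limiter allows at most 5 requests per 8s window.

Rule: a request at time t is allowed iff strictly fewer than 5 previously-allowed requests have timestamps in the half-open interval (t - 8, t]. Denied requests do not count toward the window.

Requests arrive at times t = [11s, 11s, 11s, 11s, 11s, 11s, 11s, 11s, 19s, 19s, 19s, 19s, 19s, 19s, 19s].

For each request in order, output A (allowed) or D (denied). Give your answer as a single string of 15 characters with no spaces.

Tracking allowed requests in the window:
  req#1 t=11s: ALLOW
  req#2 t=11s: ALLOW
  req#3 t=11s: ALLOW
  req#4 t=11s: ALLOW
  req#5 t=11s: ALLOW
  req#6 t=11s: DENY
  req#7 t=11s: DENY
  req#8 t=11s: DENY
  req#9 t=19s: ALLOW
  req#10 t=19s: ALLOW
  req#11 t=19s: ALLOW
  req#12 t=19s: ALLOW
  req#13 t=19s: ALLOW
  req#14 t=19s: DENY
  req#15 t=19s: DENY

Answer: AAAAADDDAAAAADD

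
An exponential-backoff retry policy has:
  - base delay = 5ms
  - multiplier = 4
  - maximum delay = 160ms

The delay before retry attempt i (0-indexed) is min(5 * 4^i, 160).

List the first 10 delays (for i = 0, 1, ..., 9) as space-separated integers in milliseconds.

Computing each delay:
  i=0: min(5*4^0, 160) = 5
  i=1: min(5*4^1, 160) = 20
  i=2: min(5*4^2, 160) = 80
  i=3: min(5*4^3, 160) = 160
  i=4: min(5*4^4, 160) = 160
  i=5: min(5*4^5, 160) = 160
  i=6: min(5*4^6, 160) = 160
  i=7: min(5*4^7, 160) = 160
  i=8: min(5*4^8, 160) = 160
  i=9: min(5*4^9, 160) = 160

Answer: 5 20 80 160 160 160 160 160 160 160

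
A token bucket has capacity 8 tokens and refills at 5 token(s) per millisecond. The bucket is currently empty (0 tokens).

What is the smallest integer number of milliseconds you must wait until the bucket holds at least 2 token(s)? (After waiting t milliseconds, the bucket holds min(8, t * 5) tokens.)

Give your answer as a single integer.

Answer: 1

Derivation:
Need t * 5 >= 2, so t >= 2/5.
Smallest integer t = ceil(2/5) = 1.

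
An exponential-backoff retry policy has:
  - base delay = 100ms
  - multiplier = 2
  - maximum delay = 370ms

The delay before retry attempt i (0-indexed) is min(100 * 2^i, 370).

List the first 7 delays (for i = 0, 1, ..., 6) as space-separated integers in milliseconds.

Computing each delay:
  i=0: min(100*2^0, 370) = 100
  i=1: min(100*2^1, 370) = 200
  i=2: min(100*2^2, 370) = 370
  i=3: min(100*2^3, 370) = 370
  i=4: min(100*2^4, 370) = 370
  i=5: min(100*2^5, 370) = 370
  i=6: min(100*2^6, 370) = 370

Answer: 100 200 370 370 370 370 370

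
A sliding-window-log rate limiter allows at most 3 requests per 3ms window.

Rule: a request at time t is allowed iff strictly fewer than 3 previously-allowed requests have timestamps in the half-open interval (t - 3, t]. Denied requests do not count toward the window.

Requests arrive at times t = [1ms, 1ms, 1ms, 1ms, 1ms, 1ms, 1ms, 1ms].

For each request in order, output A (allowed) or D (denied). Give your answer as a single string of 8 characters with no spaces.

Answer: AAADDDDD

Derivation:
Tracking allowed requests in the window:
  req#1 t=1ms: ALLOW
  req#2 t=1ms: ALLOW
  req#3 t=1ms: ALLOW
  req#4 t=1ms: DENY
  req#5 t=1ms: DENY
  req#6 t=1ms: DENY
  req#7 t=1ms: DENY
  req#8 t=1ms: DENY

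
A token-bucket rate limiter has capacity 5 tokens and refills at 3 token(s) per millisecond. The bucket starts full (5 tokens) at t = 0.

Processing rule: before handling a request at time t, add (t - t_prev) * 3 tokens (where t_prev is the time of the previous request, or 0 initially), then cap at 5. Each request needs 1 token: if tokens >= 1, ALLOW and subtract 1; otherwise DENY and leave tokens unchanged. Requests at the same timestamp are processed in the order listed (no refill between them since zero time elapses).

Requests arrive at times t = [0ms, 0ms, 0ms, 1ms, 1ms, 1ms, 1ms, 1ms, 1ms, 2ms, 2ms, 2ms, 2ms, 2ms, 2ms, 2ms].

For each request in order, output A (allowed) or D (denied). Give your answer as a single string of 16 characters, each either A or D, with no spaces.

Answer: AAAAAAAADAAADDDD

Derivation:
Simulating step by step:
  req#1 t=0ms: ALLOW
  req#2 t=0ms: ALLOW
  req#3 t=0ms: ALLOW
  req#4 t=1ms: ALLOW
  req#5 t=1ms: ALLOW
  req#6 t=1ms: ALLOW
  req#7 t=1ms: ALLOW
  req#8 t=1ms: ALLOW
  req#9 t=1ms: DENY
  req#10 t=2ms: ALLOW
  req#11 t=2ms: ALLOW
  req#12 t=2ms: ALLOW
  req#13 t=2ms: DENY
  req#14 t=2ms: DENY
  req#15 t=2ms: DENY
  req#16 t=2ms: DENY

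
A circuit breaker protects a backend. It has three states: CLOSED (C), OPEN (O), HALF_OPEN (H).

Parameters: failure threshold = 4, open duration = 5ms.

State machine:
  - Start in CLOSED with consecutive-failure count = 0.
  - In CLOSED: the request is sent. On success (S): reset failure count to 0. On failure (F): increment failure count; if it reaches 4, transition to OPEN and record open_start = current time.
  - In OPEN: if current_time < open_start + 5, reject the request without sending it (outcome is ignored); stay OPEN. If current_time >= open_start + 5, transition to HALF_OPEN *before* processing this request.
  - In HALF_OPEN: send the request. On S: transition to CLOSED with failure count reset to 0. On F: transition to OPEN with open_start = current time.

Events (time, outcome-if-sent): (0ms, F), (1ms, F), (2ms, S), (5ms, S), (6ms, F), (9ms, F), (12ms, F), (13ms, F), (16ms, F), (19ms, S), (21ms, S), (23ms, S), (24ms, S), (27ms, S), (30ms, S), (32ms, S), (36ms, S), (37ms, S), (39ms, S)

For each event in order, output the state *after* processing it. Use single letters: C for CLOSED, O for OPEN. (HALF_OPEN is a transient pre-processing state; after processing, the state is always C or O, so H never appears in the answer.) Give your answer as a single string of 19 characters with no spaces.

Answer: CCCCCCCOOCCCCCCCCCC

Derivation:
State after each event:
  event#1 t=0ms outcome=F: state=CLOSED
  event#2 t=1ms outcome=F: state=CLOSED
  event#3 t=2ms outcome=S: state=CLOSED
  event#4 t=5ms outcome=S: state=CLOSED
  event#5 t=6ms outcome=F: state=CLOSED
  event#6 t=9ms outcome=F: state=CLOSED
  event#7 t=12ms outcome=F: state=CLOSED
  event#8 t=13ms outcome=F: state=OPEN
  event#9 t=16ms outcome=F: state=OPEN
  event#10 t=19ms outcome=S: state=CLOSED
  event#11 t=21ms outcome=S: state=CLOSED
  event#12 t=23ms outcome=S: state=CLOSED
  event#13 t=24ms outcome=S: state=CLOSED
  event#14 t=27ms outcome=S: state=CLOSED
  event#15 t=30ms outcome=S: state=CLOSED
  event#16 t=32ms outcome=S: state=CLOSED
  event#17 t=36ms outcome=S: state=CLOSED
  event#18 t=37ms outcome=S: state=CLOSED
  event#19 t=39ms outcome=S: state=CLOSED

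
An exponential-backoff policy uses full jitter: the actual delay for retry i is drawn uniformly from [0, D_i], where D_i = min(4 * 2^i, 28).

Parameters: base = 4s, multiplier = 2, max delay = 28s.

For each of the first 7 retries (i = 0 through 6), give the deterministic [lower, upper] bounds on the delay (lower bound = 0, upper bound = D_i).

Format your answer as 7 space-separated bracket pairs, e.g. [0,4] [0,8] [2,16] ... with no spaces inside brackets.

Answer: [0,4] [0,8] [0,16] [0,28] [0,28] [0,28] [0,28]

Derivation:
Computing bounds per retry:
  i=0: D_i=min(4*2^0,28)=4, bounds=[0,4]
  i=1: D_i=min(4*2^1,28)=8, bounds=[0,8]
  i=2: D_i=min(4*2^2,28)=16, bounds=[0,16]
  i=3: D_i=min(4*2^3,28)=28, bounds=[0,28]
  i=4: D_i=min(4*2^4,28)=28, bounds=[0,28]
  i=5: D_i=min(4*2^5,28)=28, bounds=[0,28]
  i=6: D_i=min(4*2^6,28)=28, bounds=[0,28]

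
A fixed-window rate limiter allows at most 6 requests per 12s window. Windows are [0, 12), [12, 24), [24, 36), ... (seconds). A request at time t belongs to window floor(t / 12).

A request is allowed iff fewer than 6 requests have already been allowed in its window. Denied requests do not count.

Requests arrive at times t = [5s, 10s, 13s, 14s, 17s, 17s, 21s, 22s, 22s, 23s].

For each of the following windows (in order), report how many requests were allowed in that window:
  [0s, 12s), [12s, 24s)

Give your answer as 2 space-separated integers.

Answer: 2 6

Derivation:
Processing requests:
  req#1 t=5s (window 0): ALLOW
  req#2 t=10s (window 0): ALLOW
  req#3 t=13s (window 1): ALLOW
  req#4 t=14s (window 1): ALLOW
  req#5 t=17s (window 1): ALLOW
  req#6 t=17s (window 1): ALLOW
  req#7 t=21s (window 1): ALLOW
  req#8 t=22s (window 1): ALLOW
  req#9 t=22s (window 1): DENY
  req#10 t=23s (window 1): DENY

Allowed counts by window: 2 6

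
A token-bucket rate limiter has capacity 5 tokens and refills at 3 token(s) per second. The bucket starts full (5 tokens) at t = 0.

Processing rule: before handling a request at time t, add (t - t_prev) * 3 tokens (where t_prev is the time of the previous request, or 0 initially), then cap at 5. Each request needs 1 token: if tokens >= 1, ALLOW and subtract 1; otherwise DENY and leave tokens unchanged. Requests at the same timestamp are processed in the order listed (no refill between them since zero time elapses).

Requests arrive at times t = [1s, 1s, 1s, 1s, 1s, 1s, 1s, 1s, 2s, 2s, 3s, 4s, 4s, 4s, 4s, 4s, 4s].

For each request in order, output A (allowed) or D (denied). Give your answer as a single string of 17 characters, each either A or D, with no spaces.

Simulating step by step:
  req#1 t=1s: ALLOW
  req#2 t=1s: ALLOW
  req#3 t=1s: ALLOW
  req#4 t=1s: ALLOW
  req#5 t=1s: ALLOW
  req#6 t=1s: DENY
  req#7 t=1s: DENY
  req#8 t=1s: DENY
  req#9 t=2s: ALLOW
  req#10 t=2s: ALLOW
  req#11 t=3s: ALLOW
  req#12 t=4s: ALLOW
  req#13 t=4s: ALLOW
  req#14 t=4s: ALLOW
  req#15 t=4s: ALLOW
  req#16 t=4s: ALLOW
  req#17 t=4s: DENY

Answer: AAAAADDDAAAAAAAAD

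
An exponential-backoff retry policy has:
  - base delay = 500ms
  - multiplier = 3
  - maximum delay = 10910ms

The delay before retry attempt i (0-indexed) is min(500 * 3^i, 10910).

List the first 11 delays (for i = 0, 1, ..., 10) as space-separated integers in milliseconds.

Answer: 500 1500 4500 10910 10910 10910 10910 10910 10910 10910 10910

Derivation:
Computing each delay:
  i=0: min(500*3^0, 10910) = 500
  i=1: min(500*3^1, 10910) = 1500
  i=2: min(500*3^2, 10910) = 4500
  i=3: min(500*3^3, 10910) = 10910
  i=4: min(500*3^4, 10910) = 10910
  i=5: min(500*3^5, 10910) = 10910
  i=6: min(500*3^6, 10910) = 10910
  i=7: min(500*3^7, 10910) = 10910
  i=8: min(500*3^8, 10910) = 10910
  i=9: min(500*3^9, 10910) = 10910
  i=10: min(500*3^10, 10910) = 10910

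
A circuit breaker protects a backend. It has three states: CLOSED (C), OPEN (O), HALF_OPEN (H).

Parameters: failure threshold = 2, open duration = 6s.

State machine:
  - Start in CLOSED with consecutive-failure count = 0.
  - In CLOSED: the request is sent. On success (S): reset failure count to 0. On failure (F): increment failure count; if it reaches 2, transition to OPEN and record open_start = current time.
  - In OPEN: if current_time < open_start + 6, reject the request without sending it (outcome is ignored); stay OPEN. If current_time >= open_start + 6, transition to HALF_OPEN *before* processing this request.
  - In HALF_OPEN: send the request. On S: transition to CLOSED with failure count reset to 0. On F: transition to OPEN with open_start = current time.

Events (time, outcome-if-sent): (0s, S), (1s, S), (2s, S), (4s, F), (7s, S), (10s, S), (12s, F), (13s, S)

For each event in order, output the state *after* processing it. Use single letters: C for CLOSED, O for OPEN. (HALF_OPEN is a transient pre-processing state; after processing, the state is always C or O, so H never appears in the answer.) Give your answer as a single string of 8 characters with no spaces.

Answer: CCCCCCCC

Derivation:
State after each event:
  event#1 t=0s outcome=S: state=CLOSED
  event#2 t=1s outcome=S: state=CLOSED
  event#3 t=2s outcome=S: state=CLOSED
  event#4 t=4s outcome=F: state=CLOSED
  event#5 t=7s outcome=S: state=CLOSED
  event#6 t=10s outcome=S: state=CLOSED
  event#7 t=12s outcome=F: state=CLOSED
  event#8 t=13s outcome=S: state=CLOSED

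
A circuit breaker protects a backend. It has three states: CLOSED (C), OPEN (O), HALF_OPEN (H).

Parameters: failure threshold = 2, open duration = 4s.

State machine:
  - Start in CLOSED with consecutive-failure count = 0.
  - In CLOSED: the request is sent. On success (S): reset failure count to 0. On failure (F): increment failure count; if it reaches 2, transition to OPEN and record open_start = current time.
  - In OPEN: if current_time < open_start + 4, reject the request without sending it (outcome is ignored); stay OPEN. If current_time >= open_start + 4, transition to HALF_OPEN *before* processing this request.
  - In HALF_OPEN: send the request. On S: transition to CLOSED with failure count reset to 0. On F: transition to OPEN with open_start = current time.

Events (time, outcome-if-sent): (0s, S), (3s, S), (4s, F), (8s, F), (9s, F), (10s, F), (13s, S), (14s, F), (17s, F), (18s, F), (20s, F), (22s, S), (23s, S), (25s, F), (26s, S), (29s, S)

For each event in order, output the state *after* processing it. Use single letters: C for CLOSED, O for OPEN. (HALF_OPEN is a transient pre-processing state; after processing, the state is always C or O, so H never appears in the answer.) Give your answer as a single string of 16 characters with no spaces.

State after each event:
  event#1 t=0s outcome=S: state=CLOSED
  event#2 t=3s outcome=S: state=CLOSED
  event#3 t=4s outcome=F: state=CLOSED
  event#4 t=8s outcome=F: state=OPEN
  event#5 t=9s outcome=F: state=OPEN
  event#6 t=10s outcome=F: state=OPEN
  event#7 t=13s outcome=S: state=CLOSED
  event#8 t=14s outcome=F: state=CLOSED
  event#9 t=17s outcome=F: state=OPEN
  event#10 t=18s outcome=F: state=OPEN
  event#11 t=20s outcome=F: state=OPEN
  event#12 t=22s outcome=S: state=CLOSED
  event#13 t=23s outcome=S: state=CLOSED
  event#14 t=25s outcome=F: state=CLOSED
  event#15 t=26s outcome=S: state=CLOSED
  event#16 t=29s outcome=S: state=CLOSED

Answer: CCCOOOCCOOOCCCCC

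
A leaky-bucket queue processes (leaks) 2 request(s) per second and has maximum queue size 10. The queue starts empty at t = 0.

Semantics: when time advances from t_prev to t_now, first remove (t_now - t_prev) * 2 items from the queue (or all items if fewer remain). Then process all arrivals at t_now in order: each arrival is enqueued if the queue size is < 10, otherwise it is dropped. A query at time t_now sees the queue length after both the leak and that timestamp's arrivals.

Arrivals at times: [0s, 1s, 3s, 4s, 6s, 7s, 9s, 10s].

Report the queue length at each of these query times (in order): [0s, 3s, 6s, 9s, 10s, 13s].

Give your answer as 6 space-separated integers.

Queue lengths at query times:
  query t=0s: backlog = 1
  query t=3s: backlog = 1
  query t=6s: backlog = 1
  query t=9s: backlog = 1
  query t=10s: backlog = 1
  query t=13s: backlog = 0

Answer: 1 1 1 1 1 0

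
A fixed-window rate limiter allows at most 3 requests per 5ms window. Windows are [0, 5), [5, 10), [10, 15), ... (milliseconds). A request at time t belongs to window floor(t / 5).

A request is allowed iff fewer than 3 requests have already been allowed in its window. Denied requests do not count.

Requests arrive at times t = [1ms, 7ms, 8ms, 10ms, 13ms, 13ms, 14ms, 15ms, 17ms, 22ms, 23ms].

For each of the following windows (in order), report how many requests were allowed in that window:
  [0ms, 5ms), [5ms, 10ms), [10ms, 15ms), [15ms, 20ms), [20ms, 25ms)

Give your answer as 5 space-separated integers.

Processing requests:
  req#1 t=1ms (window 0): ALLOW
  req#2 t=7ms (window 1): ALLOW
  req#3 t=8ms (window 1): ALLOW
  req#4 t=10ms (window 2): ALLOW
  req#5 t=13ms (window 2): ALLOW
  req#6 t=13ms (window 2): ALLOW
  req#7 t=14ms (window 2): DENY
  req#8 t=15ms (window 3): ALLOW
  req#9 t=17ms (window 3): ALLOW
  req#10 t=22ms (window 4): ALLOW
  req#11 t=23ms (window 4): ALLOW

Allowed counts by window: 1 2 3 2 2

Answer: 1 2 3 2 2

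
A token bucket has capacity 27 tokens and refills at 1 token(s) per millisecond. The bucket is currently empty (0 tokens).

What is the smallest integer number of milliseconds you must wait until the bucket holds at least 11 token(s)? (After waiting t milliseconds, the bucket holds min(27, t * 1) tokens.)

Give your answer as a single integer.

Need t * 1 >= 11, so t >= 11/1.
Smallest integer t = ceil(11/1) = 11.

Answer: 11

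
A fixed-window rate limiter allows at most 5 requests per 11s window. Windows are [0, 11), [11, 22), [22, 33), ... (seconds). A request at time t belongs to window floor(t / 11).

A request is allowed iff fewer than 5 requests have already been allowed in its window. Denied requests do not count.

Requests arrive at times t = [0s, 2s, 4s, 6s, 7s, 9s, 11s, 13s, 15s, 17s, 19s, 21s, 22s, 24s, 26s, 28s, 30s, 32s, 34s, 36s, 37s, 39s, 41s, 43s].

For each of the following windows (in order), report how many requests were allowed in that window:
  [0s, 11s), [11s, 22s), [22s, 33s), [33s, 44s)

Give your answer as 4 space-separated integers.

Answer: 5 5 5 5

Derivation:
Processing requests:
  req#1 t=0s (window 0): ALLOW
  req#2 t=2s (window 0): ALLOW
  req#3 t=4s (window 0): ALLOW
  req#4 t=6s (window 0): ALLOW
  req#5 t=7s (window 0): ALLOW
  req#6 t=9s (window 0): DENY
  req#7 t=11s (window 1): ALLOW
  req#8 t=13s (window 1): ALLOW
  req#9 t=15s (window 1): ALLOW
  req#10 t=17s (window 1): ALLOW
  req#11 t=19s (window 1): ALLOW
  req#12 t=21s (window 1): DENY
  req#13 t=22s (window 2): ALLOW
  req#14 t=24s (window 2): ALLOW
  req#15 t=26s (window 2): ALLOW
  req#16 t=28s (window 2): ALLOW
  req#17 t=30s (window 2): ALLOW
  req#18 t=32s (window 2): DENY
  req#19 t=34s (window 3): ALLOW
  req#20 t=36s (window 3): ALLOW
  req#21 t=37s (window 3): ALLOW
  req#22 t=39s (window 3): ALLOW
  req#23 t=41s (window 3): ALLOW
  req#24 t=43s (window 3): DENY

Allowed counts by window: 5 5 5 5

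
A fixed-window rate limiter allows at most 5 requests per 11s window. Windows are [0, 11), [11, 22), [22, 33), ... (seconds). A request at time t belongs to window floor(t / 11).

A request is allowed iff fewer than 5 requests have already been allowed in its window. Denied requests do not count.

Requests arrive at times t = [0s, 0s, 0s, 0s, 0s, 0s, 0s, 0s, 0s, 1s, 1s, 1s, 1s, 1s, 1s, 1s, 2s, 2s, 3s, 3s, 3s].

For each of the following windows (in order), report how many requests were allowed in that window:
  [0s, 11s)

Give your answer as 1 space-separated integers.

Processing requests:
  req#1 t=0s (window 0): ALLOW
  req#2 t=0s (window 0): ALLOW
  req#3 t=0s (window 0): ALLOW
  req#4 t=0s (window 0): ALLOW
  req#5 t=0s (window 0): ALLOW
  req#6 t=0s (window 0): DENY
  req#7 t=0s (window 0): DENY
  req#8 t=0s (window 0): DENY
  req#9 t=0s (window 0): DENY
  req#10 t=1s (window 0): DENY
  req#11 t=1s (window 0): DENY
  req#12 t=1s (window 0): DENY
  req#13 t=1s (window 0): DENY
  req#14 t=1s (window 0): DENY
  req#15 t=1s (window 0): DENY
  req#16 t=1s (window 0): DENY
  req#17 t=2s (window 0): DENY
  req#18 t=2s (window 0): DENY
  req#19 t=3s (window 0): DENY
  req#20 t=3s (window 0): DENY
  req#21 t=3s (window 0): DENY

Allowed counts by window: 5

Answer: 5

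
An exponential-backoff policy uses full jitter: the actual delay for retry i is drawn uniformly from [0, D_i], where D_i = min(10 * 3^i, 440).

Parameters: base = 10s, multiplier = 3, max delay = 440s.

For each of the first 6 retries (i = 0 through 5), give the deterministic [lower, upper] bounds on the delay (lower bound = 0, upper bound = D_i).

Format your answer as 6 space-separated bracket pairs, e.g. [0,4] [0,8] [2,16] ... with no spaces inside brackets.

Answer: [0,10] [0,30] [0,90] [0,270] [0,440] [0,440]

Derivation:
Computing bounds per retry:
  i=0: D_i=min(10*3^0,440)=10, bounds=[0,10]
  i=1: D_i=min(10*3^1,440)=30, bounds=[0,30]
  i=2: D_i=min(10*3^2,440)=90, bounds=[0,90]
  i=3: D_i=min(10*3^3,440)=270, bounds=[0,270]
  i=4: D_i=min(10*3^4,440)=440, bounds=[0,440]
  i=5: D_i=min(10*3^5,440)=440, bounds=[0,440]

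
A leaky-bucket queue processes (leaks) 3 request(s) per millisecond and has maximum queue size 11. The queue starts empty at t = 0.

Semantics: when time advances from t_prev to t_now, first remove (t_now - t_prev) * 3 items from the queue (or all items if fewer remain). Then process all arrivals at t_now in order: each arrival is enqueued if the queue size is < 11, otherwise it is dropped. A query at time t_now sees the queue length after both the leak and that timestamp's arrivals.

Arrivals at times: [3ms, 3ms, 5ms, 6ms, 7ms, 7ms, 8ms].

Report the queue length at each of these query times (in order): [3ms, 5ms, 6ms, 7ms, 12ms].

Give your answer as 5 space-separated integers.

Answer: 2 1 1 2 0

Derivation:
Queue lengths at query times:
  query t=3ms: backlog = 2
  query t=5ms: backlog = 1
  query t=6ms: backlog = 1
  query t=7ms: backlog = 2
  query t=12ms: backlog = 0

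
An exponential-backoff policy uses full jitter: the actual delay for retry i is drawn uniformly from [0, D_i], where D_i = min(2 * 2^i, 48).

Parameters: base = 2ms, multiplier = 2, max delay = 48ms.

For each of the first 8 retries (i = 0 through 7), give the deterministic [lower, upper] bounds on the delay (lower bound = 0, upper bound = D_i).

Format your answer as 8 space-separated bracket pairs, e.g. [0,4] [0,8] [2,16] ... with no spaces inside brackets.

Answer: [0,2] [0,4] [0,8] [0,16] [0,32] [0,48] [0,48] [0,48]

Derivation:
Computing bounds per retry:
  i=0: D_i=min(2*2^0,48)=2, bounds=[0,2]
  i=1: D_i=min(2*2^1,48)=4, bounds=[0,4]
  i=2: D_i=min(2*2^2,48)=8, bounds=[0,8]
  i=3: D_i=min(2*2^3,48)=16, bounds=[0,16]
  i=4: D_i=min(2*2^4,48)=32, bounds=[0,32]
  i=5: D_i=min(2*2^5,48)=48, bounds=[0,48]
  i=6: D_i=min(2*2^6,48)=48, bounds=[0,48]
  i=7: D_i=min(2*2^7,48)=48, bounds=[0,48]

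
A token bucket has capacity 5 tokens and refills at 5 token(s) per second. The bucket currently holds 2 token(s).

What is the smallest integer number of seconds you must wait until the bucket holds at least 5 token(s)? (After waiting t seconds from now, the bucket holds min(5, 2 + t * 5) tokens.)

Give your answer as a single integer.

Need 2 + t * 5 >= 5, so t >= 3/5.
Smallest integer t = ceil(3/5) = 1.

Answer: 1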